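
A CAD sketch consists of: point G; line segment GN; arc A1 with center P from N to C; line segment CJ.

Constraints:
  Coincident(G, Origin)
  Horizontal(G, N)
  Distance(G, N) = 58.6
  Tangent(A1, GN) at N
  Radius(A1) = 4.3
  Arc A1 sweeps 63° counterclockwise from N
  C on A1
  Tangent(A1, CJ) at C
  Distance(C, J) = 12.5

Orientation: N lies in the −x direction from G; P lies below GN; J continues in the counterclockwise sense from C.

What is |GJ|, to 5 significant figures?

69.428

G is at the origin; G and N share the same y with |GN| = 58.6 and N on the −x side, so N = (-58.600, 0.0000). The tangent condition forces PN to be normal to GN, so P = N + (0, -4.3) = (-58.600, -4.3000). On A1, N sits at bearing 90° from P; a 63° counterclockwise sweep puts C at bearing 153°, so C = P + 4.3·(cos 153°, sin 153°) = (-62.431, -2.3478). A1 meets CJ tangentially, so PC is at right angles to CJ, so CJ runs along (−sin 153°, cos 153°); with |CJ| = 12.5, J = (-68.106, -13.485). Then |GJ| = |J − G| = 69.428.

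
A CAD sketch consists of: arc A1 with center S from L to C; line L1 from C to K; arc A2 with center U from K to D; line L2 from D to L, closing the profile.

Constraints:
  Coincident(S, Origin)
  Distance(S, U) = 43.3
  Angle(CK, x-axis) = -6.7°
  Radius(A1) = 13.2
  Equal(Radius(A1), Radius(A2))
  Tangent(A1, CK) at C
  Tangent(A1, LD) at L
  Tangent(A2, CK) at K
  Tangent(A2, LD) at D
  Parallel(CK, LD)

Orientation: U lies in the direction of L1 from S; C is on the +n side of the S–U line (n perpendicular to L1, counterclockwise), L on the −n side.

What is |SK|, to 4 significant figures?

45.27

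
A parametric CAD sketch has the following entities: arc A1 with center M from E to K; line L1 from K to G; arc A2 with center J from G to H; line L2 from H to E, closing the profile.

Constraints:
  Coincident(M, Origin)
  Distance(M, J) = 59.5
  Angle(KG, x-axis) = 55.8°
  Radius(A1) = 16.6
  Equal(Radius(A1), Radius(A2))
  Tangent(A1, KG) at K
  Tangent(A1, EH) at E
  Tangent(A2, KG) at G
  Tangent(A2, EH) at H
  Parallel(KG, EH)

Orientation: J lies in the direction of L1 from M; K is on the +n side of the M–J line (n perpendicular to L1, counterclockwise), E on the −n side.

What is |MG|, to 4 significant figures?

61.77

The slot axis is L1's direction at 55.8°, so u = (cos 55.8°, sin 55.8°) = (0.5621, 0.8271) and n = (−sin 55.8°, cos 55.8°) = (-0.8271, 0.5621). M is at the origin and J lies 59.5 along u from M, so J = 59.5·u = (33.44, 49.21). Tangency of A1 to both parallel lines with radius 16.6 puts K and E at M ± 16.6·n: K = (-13.73, 9.331), E = (13.73, -9.331). Equal radii place G and H the same way about J: G = J + 16.6·n = (19.71, 58.54), H = J − 16.6·n = (47.17, 39.88). Then |MG| = |G − M| = 61.77.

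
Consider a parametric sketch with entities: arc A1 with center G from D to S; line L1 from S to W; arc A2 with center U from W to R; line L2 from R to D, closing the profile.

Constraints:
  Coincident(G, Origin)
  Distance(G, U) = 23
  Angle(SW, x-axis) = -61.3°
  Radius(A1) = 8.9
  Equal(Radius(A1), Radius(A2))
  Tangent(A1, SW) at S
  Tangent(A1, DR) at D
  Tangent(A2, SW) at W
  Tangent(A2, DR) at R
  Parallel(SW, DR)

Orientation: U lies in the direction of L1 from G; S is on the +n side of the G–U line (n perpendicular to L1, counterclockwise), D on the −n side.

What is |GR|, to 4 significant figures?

24.66

Tangency of A1 to both parallel lines with radius 8.9 puts S and D at G ± 8.9·n: S = (7.807, 4.274), D = (-7.807, -4.274). Equal radii place W and R the same way about U: W = U + 8.9·n = (18.85, -15.90), R = U − 8.9·n = (3.239, -24.45). Then |GR| = |R − G| = 24.66.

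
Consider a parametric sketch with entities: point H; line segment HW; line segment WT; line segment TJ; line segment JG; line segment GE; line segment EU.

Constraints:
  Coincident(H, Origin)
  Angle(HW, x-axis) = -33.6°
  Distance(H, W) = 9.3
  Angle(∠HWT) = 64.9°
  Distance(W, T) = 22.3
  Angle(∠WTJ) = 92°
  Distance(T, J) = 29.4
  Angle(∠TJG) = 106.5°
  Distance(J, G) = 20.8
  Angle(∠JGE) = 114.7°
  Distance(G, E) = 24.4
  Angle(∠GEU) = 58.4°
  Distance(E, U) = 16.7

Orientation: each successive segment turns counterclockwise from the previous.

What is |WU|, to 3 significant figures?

15.2

∠JGE = 114.7° gives GE at -51.7° from the x-axis; with |GE| = 24.4, E = (-12.2, -15.4). ∠GEU = 58.4° gives EU at 69.9° from the x-axis; with |EU| = 16.7, U = (-6.45, 0.268). Then |WU| = |U − W| = 15.2.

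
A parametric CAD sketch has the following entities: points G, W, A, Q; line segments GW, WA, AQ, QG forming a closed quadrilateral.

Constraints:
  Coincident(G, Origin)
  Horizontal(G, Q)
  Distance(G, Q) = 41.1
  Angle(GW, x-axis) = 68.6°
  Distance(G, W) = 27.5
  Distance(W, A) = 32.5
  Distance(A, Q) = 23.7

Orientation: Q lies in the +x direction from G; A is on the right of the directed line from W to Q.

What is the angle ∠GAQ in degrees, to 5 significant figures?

147.73°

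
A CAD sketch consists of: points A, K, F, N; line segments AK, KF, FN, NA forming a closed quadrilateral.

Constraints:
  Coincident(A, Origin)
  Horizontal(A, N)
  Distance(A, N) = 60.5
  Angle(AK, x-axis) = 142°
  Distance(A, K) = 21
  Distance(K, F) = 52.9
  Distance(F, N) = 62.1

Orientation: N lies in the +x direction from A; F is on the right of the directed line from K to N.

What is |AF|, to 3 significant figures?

34.8

A is at the origin; A and N share the same y with |AN| = 60.5 and N in +x, so N = (60.5, 0). AK runs at 142.0° with |AK| = 21.0, so K = (-16.5, 12.9). F is determined by |KF| = 52.9 and |FN| = 62.1 together: it lies at the intersection of circle(K, 52.9) and circle(N, 62.1). With |KN| = 78.1, the foot of the radical line on KN is 32.3 from K and the perpendicular offset is √(52.9² − 32.3²) = 41.9. Taking the right-of-KN solution: F = (8.36, -33.7).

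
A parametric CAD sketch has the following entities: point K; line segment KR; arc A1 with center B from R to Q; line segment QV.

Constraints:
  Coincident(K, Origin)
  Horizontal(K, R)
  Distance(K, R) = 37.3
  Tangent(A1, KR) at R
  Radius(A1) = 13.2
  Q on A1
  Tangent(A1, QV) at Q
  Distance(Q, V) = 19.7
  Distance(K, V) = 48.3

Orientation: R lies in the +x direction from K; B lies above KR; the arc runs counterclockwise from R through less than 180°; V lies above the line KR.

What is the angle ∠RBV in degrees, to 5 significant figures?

166.78°

K is at the origin; KR is horizontal with |KR| = 37.3 and R on the +x side, so R = (37.300, 0.0000). Since A1 is tangent to KR there, BR ⟂ KR, so B = R + (0, 13.2) = (37.300, 13.200). Since BQ ⟂ QV (tangency), |BV| = √(13.2² + 19.7²) = 23.713 regardless of where Q sits on A1. So V lies on both circle(K, 48.3) and circle(B, 23.713); the above-KR intersection is V = (31.879, 36.285). Q is the foot of the tangent from V: Q = (46.296, 22.860).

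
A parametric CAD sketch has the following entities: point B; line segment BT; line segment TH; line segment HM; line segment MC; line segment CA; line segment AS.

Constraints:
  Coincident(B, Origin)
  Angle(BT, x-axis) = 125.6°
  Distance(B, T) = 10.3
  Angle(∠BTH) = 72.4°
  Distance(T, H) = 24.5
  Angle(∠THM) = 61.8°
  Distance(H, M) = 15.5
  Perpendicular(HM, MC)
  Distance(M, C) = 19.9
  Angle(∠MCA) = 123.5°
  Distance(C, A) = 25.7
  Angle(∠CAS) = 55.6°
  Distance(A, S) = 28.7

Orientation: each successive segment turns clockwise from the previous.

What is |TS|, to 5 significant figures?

23.527

B is at the origin; BT runs at 125.6° with length 10.3, so T = (-5.9959, 8.3749). ∠BTH = 72.4° gives TH at 18.000° from the x-axis; with |TH| = 24.5, H = (17.305, 15.946). ∠THM = 61.8° gives HM at -100.20° from the x-axis; with |HM| = 15.5, M = (14.560, 0.69082). HM is perpendicular to MC, so MC runs at 169.80°; with |MC| = 19.9, C = (-5.0253, 4.2148). ∠MCA = 123.5° gives CA at 113.30° from the x-axis; with |CA| = 25.7, A = (-15.191, 27.819). ∠CAS = 55.6° gives AS at -11.100° from the x-axis; with |AS| = 28.7, S = (12.972, 22.294). Then |TS| = |S − T| = 23.527.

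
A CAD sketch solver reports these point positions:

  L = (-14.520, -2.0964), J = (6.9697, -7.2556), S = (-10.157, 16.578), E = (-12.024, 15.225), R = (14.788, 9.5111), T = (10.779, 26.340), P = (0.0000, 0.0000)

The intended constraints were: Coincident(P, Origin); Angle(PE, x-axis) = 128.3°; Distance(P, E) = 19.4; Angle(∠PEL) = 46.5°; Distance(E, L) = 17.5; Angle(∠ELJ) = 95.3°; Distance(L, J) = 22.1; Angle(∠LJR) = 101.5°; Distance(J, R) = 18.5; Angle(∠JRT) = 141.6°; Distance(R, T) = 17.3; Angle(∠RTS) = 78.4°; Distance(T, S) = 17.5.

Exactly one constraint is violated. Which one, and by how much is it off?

Distance(T, S) = 17.5 — off by 5.60.

P = (0.00, 0.00) ✓; PE at 128.3° ✓; |PE| = 19.40 ✓; ∠PEL = 46.50° ✓; |EL| = 17.50 ✓; ∠ELJ = 95.30° ✓; |LJ| = 22.10 ✓; ∠LJR = 101.5° ✓; |JR| = 18.50 ✓; ∠JRT = 141.6° ✓; |RT| = 17.30 ✓; ∠RTS = 78.40° ✓; |TS| = 23.10 ✗.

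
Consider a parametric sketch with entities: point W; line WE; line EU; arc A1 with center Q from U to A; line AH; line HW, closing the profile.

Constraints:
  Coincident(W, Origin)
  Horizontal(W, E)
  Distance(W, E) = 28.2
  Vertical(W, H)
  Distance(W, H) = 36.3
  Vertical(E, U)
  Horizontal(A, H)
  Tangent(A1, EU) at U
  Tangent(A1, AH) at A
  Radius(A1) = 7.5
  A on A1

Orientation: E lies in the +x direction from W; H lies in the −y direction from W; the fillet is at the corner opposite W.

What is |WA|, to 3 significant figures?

41.8

W is at the origin; W and E share the same y with |WE| = 28.2 and E on the +x side, so E = (28.2, 0.00). W and H share the same x with |WH| = 36.3 and H on the −y side, so H = (0.00, -36.3). The virtual corner opposite W is at (28.2, -36.3). The tangent condition forces QU to be normal to EU and tangency of A1 to AH means the radius QA is perpendicular to AH, with radius 7.5, so the center Q sits 7.5 in from both sides at Q = (20.7, -28.8). That places the tangent points at U = (28.2, -28.8) on EU and A = (20.7, -36.3) on AH. Then |WA| = |A − W| = 41.8.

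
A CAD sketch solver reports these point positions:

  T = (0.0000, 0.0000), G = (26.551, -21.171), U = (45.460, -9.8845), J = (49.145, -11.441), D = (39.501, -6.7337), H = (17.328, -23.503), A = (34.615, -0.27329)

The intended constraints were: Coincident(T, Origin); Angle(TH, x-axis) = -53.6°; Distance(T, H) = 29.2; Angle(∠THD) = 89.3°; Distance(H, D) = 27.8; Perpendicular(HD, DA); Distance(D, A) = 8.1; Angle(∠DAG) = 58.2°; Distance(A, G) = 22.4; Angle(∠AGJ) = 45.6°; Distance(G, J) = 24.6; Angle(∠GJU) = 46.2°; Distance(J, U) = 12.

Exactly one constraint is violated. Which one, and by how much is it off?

Distance(J, U) = 12 — off by 8.00.

T = (0.00, 0.00) ✓; TH at -53.60° ✓; |TH| = 29.20 ✓; ∠THD = 89.30° ✓; |HD| = 27.80 ✓; ∠(HD, DA) = 90.00° ✓; |DA| = 8.100 ✓; ∠DAG = 58.20° ✓; |AG| = 22.40 ✓; ∠AGJ = 45.60° ✓; |GJ| = 24.60 ✓; ∠GJU = 46.20° ✓; |JU| = 4.000 ✗.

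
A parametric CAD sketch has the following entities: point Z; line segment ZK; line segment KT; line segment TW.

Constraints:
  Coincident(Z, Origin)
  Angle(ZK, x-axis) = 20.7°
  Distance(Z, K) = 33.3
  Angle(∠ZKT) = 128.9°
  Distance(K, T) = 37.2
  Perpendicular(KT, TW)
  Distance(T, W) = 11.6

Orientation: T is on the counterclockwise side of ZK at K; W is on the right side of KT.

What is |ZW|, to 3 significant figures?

69.2

∠ZKT = 128.9°, so KT runs at 20.7° + (180° − 128.9°) = 71.8° from the x-axis; with |KT| = 37.2, T = K + 37.2·(cos 71.8°, sin 71.8°) = (42.8, 47.1). KT is perpendicular to TW; with |TW| = 11.6 on the right of KT, W = T + 11.6·(0.950, -0.312) = (53.8, 43.5). Then |ZW| = |W − Z| = 69.2.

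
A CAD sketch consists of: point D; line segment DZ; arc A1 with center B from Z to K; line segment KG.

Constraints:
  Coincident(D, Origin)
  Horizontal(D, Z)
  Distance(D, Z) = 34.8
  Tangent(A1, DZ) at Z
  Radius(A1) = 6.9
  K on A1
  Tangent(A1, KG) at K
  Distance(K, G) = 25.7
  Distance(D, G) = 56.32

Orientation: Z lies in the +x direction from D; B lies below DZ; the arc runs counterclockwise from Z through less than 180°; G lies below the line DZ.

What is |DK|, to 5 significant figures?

31.989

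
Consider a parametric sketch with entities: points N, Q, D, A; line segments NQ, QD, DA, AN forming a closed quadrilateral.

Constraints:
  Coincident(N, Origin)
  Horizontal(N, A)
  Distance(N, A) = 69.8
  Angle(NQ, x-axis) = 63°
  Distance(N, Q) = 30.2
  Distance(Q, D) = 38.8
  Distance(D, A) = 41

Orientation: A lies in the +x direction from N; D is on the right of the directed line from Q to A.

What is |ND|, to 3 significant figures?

30.9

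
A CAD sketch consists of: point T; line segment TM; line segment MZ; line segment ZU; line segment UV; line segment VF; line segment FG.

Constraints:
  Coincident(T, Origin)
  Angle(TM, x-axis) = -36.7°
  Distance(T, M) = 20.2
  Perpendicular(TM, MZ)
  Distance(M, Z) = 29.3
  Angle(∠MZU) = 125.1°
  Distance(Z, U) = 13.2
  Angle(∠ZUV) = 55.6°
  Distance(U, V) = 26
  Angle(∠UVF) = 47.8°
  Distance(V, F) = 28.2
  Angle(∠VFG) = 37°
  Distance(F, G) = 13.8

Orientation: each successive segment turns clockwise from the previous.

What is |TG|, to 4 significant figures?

32.90

∠UVF = 47.8° gives VF at -78.20° from the x-axis; with |VF| = 28.2, F = (6.540, -41.77). ∠VFG = 37.0° gives FG at 138.8° from the x-axis; with |FG| = 13.8, G = (-3.844, -32.68). Then |TG| = |G − T| = 32.90.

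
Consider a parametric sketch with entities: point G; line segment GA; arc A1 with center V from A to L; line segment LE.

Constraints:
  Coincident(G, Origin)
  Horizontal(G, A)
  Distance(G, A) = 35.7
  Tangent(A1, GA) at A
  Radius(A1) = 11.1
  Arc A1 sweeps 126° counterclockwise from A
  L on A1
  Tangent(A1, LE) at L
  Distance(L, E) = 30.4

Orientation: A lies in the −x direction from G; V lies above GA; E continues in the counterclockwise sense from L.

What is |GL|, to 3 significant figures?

32.0

G is at the origin; GA is horizontal with |GA| = 35.7 and A on the −x side, so A = (-35.7, 0.00). The tangent condition forces VA to be normal to GA, so V = A + (0, 11.1) = (-35.7, 11.1). On A1, A sits at bearing -90° from V; a 126° counterclockwise sweep puts L at bearing 36°, so L = V + 11.1·(cos 36°, sin 36°) = (-26.7, 17.6). Then |GL| = |L − G| = 32.0.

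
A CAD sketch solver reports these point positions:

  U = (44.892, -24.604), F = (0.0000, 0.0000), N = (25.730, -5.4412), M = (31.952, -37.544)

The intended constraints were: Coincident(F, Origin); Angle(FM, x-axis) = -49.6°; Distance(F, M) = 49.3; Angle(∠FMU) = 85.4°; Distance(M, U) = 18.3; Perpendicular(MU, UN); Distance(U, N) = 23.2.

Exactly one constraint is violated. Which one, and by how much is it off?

Distance(U, N) = 23.2 — off by 3.90.

F = (0.00, 0.00) ✓; FM at -49.60° ✓; |FM| = 49.30 ✓; ∠FMU = 85.40° ✓; |MU| = 18.30 ✓; ∠(MU, UN) = 90.00° ✓; |UN| = 27.10 ✗.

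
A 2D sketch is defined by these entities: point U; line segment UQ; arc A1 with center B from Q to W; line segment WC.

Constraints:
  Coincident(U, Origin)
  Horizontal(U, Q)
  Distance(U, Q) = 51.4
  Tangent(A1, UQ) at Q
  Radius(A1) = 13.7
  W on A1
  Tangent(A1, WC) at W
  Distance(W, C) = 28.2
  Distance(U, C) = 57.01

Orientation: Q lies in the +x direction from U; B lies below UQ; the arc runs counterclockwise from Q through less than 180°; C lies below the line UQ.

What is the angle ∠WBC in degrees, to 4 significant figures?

64.09°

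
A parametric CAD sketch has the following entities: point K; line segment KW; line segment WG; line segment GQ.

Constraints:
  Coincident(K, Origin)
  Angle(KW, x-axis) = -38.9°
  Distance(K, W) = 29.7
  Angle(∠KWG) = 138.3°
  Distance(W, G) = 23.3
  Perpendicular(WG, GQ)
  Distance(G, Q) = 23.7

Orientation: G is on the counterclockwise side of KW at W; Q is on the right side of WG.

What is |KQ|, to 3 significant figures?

62.9

K is at the origin; KW runs at -38.9° with length 29.7, so W = 29.7·(cos -38.9°, sin -38.9°) = (23.1, -18.7). ∠KWG = 138.3°, so WG runs at -38.9° + (180° − 138.3°) = 2.80° from the x-axis; with |WG| = 23.3, G = W + 23.3·(cos 2.80°, sin 2.80°) = (46.4, -17.5). WG ⟂ GQ; with |GQ| = 23.7 on the right of WG, Q = G + 23.7·(0.0488, -0.999) = (47.5, -41.2). Then |KQ| = |Q − K| = 62.9.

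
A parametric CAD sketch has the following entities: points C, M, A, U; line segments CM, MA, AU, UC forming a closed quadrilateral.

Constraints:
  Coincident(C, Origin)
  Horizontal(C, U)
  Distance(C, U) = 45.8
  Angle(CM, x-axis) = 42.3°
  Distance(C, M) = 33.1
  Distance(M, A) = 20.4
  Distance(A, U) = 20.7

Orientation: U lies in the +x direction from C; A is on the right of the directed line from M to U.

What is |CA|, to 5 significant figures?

25.257

C is at the origin; C and U share the same y with |CU| = 45.8 and U in +x, so U = (45.8, 0). CM runs at 42.3° with |CM| = 33.1, so M = (24.482, 22.277). A is determined by |MA| = 20.4 and |AU| = 20.7 together: it lies at the intersection of circle(M, 20.4) and circle(U, 20.7). With |MU| = 30.834, the foot of the radical line on MU is 15.217 from M and the perpendicular offset is √(20.4² − 15.217²) = 13.587. Taking the right-of-MU solution: A = (25.186, 1.8889).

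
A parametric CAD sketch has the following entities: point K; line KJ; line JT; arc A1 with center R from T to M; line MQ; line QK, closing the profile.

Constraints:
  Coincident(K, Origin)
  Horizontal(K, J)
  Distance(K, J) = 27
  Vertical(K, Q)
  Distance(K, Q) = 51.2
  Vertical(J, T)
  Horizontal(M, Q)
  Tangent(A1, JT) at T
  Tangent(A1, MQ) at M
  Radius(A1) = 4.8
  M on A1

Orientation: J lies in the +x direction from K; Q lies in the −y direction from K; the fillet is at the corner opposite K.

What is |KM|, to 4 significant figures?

55.81

K is at the origin; K and J share the same y with |KJ| = 27.0 and J on the +x side, so J = (27.00, 0.000). K and Q share the same x with |KQ| = 51.2 and Q on the −y side, so Q = (0.000, -51.20). The virtual corner opposite K is at (27.00, -51.20). Since A1 is tangent to JT there, RT ⟂ JT and since A1 is tangent to MQ there, RM ⟂ MQ, with radius 4.8, so the center R sits 4.8 in from both sides at R = (22.20, -46.40). That places the tangent points at T = (27.00, -46.40) on JT and M = (22.20, -51.20) on MQ. Then |KM| = |M − K| = 55.81.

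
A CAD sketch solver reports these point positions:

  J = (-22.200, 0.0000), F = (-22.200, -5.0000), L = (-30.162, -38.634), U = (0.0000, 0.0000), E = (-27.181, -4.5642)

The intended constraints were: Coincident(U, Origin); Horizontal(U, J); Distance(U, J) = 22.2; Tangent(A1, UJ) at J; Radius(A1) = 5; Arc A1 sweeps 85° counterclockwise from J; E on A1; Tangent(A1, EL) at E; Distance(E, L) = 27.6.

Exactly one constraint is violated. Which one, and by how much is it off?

Distance(E, L) = 27.6 — off by 6.60.

U = (0.00, 0.00) ✓; U.y = 0.00, J.y = 0.00 ✓; |UJ| = 22.20 ✓; ∠(FJ, JU) = 90.00° ✓; |FJ| = 5.000 ✓; bearing(F→E) − bearing(F→J) = 85.00° ✓; |FE| = 5.000 ✓; ∠(FE, EL) = 90.00° ✓; |EL| = 34.20 ✗.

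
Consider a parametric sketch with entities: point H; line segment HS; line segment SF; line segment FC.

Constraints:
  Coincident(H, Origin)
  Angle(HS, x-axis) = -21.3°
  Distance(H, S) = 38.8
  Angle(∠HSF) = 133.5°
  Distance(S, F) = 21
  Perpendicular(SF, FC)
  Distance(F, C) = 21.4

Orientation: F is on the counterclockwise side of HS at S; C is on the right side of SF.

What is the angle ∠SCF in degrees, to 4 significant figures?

44.46°

H is at the origin; HS runs at -21.3° with length 38.8, so S = 38.8·(cos -21.3°, sin -21.3°) = (36.15, -14.09). ∠HSF = 133.5°, so SF runs at -21.3° + (180° − 133.5°) = 25.20° from the x-axis; with |SF| = 21.0, F = S + 21.0·(cos 25.20°, sin 25.20°) = (55.15, -5.153). The perpendicularity gives FC at right angles to SF; with |FC| = 21.4 on the right of SF, C = F + 21.4·(0.4258, -0.9048) = (64.26, -24.52). Then cos ∠SCF = CS·CF / (|CS||CF|), giving 44.46°.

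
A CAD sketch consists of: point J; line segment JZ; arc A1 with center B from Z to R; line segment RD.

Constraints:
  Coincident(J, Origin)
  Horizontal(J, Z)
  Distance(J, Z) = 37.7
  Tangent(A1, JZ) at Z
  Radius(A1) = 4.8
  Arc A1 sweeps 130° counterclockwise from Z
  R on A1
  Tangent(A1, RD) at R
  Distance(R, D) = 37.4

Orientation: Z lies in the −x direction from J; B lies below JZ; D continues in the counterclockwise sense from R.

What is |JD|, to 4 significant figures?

40.44

J is at the origin; J and Z share the same y with |JZ| = 37.7 and Z on the −x side, so Z = (-37.70, 0.000). Since A1 is tangent to JZ there, BZ ⟂ JZ, so B = Z + (0, -4.8) = (-37.70, -4.800). On A1, Z sits at bearing 90° from B; a 130° counterclockwise sweep puts R at bearing 220°, so R = B + 4.8·(cos 220°, sin 220°) = (-41.38, -7.885). A1 meets RD tangentially, so BR is at right angles to RD, so RD runs along (−sin 220°, cos 220°); with |RD| = 37.4, D = (-17.34, -36.54). Then |JD| = |D − J| = 40.44.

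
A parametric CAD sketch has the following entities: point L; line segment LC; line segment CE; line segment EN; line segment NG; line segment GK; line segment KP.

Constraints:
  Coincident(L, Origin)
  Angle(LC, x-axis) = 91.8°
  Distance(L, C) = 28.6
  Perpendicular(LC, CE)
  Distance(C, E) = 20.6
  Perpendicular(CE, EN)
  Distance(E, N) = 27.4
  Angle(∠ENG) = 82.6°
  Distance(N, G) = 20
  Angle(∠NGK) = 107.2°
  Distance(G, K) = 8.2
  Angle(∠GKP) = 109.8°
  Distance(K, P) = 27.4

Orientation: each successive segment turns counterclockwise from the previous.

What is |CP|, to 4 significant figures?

23.42

∠NGK = 107.2° gives GK at 82.00° from the x-axis; with |GK| = 8.2, K = (0.2564, 11.87). ∠GKP = 109.8° gives KP at 152.2° from the x-axis; with |KP| = 27.4, P = (-23.98, 24.65). Then |CP| = |P − C| = 23.42.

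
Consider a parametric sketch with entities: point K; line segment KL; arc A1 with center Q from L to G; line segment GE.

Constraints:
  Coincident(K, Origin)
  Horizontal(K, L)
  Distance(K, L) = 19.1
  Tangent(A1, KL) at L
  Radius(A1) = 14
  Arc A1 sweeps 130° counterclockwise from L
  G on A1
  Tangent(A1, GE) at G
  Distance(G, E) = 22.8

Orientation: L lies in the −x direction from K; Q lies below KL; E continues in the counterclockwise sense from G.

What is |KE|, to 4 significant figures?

43.21

On A1, L sits at bearing 90° from Q; a 130° counterclockwise sweep puts G at bearing 220°, so G = Q + 14.0·(cos 220°, sin 220°) = (-29.82, -23.00). Since A1 is tangent to GE there, QG ⟂ GE, so GE runs along (−sin 220°, cos 220°); with |GE| = 22.8, E = (-15.17, -40.46). Then |KE| = |E − K| = 43.21.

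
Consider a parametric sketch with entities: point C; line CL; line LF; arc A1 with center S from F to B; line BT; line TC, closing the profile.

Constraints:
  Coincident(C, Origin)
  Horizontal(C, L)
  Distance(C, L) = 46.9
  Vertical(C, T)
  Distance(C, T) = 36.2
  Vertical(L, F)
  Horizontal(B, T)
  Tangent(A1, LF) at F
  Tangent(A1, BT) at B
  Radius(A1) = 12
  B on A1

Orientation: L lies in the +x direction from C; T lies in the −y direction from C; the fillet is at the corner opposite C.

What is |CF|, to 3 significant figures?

52.8

The virtual corner opposite C is at (46.9, -36.2). Since A1 is tangent to LF there, SF ⟂ LF and tangency of A1 to BT means the radius SB is perpendicular to BT, with radius 12.0, so the center S sits 12.0 in from both sides at S = (34.9, -24.2). That places the tangent points at F = (46.9, -24.2) on LF and B = (34.9, -36.2) on BT. Then |CF| = |F − C| = 52.8.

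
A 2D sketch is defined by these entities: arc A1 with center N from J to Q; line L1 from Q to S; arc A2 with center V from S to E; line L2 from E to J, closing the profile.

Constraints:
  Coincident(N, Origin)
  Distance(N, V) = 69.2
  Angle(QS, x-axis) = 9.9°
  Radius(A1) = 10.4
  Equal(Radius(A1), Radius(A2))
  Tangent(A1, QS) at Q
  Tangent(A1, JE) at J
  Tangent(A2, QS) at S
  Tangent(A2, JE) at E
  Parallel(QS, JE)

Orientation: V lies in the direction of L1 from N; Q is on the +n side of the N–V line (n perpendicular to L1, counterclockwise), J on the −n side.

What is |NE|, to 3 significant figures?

70.0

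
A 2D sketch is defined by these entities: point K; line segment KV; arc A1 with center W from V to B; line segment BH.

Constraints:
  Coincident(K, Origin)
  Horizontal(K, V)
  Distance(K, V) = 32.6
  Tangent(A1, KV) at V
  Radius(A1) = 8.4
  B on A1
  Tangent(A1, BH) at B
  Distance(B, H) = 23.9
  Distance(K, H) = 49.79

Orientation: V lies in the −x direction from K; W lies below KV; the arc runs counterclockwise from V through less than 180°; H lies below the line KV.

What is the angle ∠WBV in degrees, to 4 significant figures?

40.28°

K is at the origin; KV is horizontal with |KV| = 32.6 and V on the −x side, so V = (-32.60, 0.000). Since A1 is tangent to KV there, WV ⟂ KV, so W = V + (0, -8.4) = (-32.60, -8.400). Since WB ⟂ BH (tangency), |WH| = √(8.4² + 23.9²) = 25.33 regardless of where B sits on A1. So H lies on both circle(K, 49.79) and circle(W, 25.33); the below-KV intersection is H = (-36.97, -33.35). B is the foot of the tangent from H: B = (-40.89, -9.777).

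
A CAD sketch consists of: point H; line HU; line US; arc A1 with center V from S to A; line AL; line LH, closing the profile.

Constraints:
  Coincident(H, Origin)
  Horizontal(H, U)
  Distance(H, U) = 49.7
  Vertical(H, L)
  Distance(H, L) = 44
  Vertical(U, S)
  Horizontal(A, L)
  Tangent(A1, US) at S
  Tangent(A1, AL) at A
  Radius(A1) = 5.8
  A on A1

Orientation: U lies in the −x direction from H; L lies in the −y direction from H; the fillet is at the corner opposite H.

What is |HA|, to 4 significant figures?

62.15

H is at the origin; HU is horizontal with |HU| = 49.7 and U on the −x side, so U = (-49.70, 0.000). HL is vertical with |HL| = 44.0 and L on the −y side, so L = (0.000, -44.00). The virtual corner opposite H is at (-49.70, -44.00). Tangency of A1 to US means the radius VS is perpendicular to US and since A1 is tangent to AL there, VA ⟂ AL, with radius 5.8, so the center V sits 5.8 in from both sides at V = (-43.90, -38.20). That places the tangent points at S = (-49.70, -38.20) on US and A = (-43.90, -44.00) on AL. Then |HA| = |A − H| = 62.15.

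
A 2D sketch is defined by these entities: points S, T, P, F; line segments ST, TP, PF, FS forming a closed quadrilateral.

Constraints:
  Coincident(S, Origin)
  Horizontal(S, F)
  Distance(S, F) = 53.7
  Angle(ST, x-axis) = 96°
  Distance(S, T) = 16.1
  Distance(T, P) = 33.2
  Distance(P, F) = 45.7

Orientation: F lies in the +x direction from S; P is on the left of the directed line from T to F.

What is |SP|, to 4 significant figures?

43.59

Checks: |TP| = 33.20 ✓; |PF| = 45.70 ✓.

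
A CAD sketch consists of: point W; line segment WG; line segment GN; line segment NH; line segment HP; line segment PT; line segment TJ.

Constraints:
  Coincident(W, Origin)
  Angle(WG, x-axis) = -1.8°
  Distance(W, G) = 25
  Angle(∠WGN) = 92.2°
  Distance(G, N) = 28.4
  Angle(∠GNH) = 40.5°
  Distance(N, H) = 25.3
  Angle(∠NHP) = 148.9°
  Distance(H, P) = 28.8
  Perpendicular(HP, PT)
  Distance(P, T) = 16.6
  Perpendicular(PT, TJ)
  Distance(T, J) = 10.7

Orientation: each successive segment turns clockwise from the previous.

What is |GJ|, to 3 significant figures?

11.8

W is at the origin; WG runs at -1.8° with length 25.0, so G = (25.0, -0.785). ∠WGN = 92.2° gives GN at -89.6° from the x-axis; with |GN| = 28.4, N = (25.2, -29.2). ∠GNH = 40.5° gives NH at 131° from the x-axis; with |NH| = 25.3, H = (8.62, -10.1). ∠NHP = 148.9° gives HP at 99.8° from the x-axis; with |HP| = 28.8, P = (3.72, 18.3). HP is perpendicular to PT, so PT runs at 9.80°; with |PT| = 16.6, T = (20.1, 21.1). PT ⟂ TJ, so TJ runs at -80.2°; with |TJ| = 10.7, J = (21.9, 10.6). Then |GJ| = |J − G| = 11.8.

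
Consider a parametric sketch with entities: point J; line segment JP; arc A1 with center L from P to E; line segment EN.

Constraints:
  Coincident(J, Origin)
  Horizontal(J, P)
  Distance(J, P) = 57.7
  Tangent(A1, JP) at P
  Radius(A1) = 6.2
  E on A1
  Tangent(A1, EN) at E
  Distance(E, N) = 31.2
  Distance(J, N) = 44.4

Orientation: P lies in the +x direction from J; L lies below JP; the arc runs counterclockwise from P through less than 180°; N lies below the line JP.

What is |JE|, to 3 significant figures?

52.7

Checks: |LE| = 6.200 ✓; ∠(LE, EN) = 90.00° ✓; |EN| = 31.20 ✓; |JN| = 44.40 ✓.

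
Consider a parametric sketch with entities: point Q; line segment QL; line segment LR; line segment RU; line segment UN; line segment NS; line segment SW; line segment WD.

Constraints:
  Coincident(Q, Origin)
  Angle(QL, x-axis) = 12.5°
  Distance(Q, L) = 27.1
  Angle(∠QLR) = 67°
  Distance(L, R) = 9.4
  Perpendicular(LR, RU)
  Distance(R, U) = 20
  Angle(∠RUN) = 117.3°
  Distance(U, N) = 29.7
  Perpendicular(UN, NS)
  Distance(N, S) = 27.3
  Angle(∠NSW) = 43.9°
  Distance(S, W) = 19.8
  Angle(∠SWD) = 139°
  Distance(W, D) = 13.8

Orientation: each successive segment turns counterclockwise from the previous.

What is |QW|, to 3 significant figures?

23.3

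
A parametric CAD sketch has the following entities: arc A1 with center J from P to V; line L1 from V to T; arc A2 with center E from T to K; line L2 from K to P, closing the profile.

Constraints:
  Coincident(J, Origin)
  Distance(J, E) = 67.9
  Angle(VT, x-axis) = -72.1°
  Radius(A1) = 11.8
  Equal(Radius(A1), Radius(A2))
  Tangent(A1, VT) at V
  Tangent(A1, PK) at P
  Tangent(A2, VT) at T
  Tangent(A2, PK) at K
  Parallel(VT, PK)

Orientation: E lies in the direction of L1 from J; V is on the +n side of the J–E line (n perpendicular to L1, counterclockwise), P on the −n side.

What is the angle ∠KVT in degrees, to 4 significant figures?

19.17°

Tangency of A1 to both parallel lines with radius 11.8 puts V and P at J ± 11.8·n: V = (11.23, 3.627), P = (-11.23, -3.627). Equal radii place T and K the same way about E: T = E + 11.8·n = (32.10, -60.99), K = E − 11.8·n = (9.641, -68.24). Then cos ∠KVT = VK·VT / (|VK||VT|), giving 19.17°.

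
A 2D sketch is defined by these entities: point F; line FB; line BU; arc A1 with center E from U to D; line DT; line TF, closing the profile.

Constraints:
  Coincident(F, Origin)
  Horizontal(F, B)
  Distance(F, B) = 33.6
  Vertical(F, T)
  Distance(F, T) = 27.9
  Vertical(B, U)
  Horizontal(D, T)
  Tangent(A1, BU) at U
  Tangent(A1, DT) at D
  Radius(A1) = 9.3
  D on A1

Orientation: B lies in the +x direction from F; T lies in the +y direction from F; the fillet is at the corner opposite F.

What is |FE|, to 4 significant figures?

30.60

F is at the origin; FB is horizontal with |FB| = 33.6 and B on the +x side, so B = (33.60, 0.000). F and T share the same x with |FT| = 27.9 and T on the +y side, so T = (0.000, 27.90). The virtual corner opposite F is at (33.60, 27.90). The tangent condition forces EU to be normal to BU and tangency of A1 to DT means the radius ED is perpendicular to DT, with radius 9.3, so the center E sits 9.3 in from both sides at E = (24.30, 18.60). Then |FE| = |E − F| = 30.60.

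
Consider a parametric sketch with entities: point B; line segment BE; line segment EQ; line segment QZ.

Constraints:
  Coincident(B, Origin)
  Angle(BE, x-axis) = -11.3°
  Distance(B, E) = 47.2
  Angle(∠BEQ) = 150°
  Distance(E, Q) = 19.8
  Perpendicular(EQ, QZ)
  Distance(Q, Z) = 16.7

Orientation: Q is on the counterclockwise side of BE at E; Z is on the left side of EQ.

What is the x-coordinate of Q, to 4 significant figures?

65.04

B is at the origin; BE runs at -11.3° with length 47.2, so E = 47.2·(cos -11.3°, sin -11.3°) = (46.29, -9.249). ∠BEQ = 150.0°, so EQ runs at -11.3° + (180° − 150.0°) = 18.70° from the x-axis; with |EQ| = 19.8, Q = E + 19.8·(cos 18.70°, sin 18.70°) = (65.04, -2.901). So Q.x = 65.04.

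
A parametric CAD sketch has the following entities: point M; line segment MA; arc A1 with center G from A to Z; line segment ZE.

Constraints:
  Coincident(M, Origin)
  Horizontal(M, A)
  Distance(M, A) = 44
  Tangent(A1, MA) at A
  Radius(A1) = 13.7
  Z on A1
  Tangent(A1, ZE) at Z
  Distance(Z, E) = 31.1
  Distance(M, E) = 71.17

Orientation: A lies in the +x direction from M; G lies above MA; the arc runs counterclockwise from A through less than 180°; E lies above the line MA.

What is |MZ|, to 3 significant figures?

59.6

M is at the origin; M and A share the same y with |MA| = 44.0 and A on the +x side, so A = (44.0, 0.00). Tangency of A1 to MA means the radius GA is perpendicular to MA, so G = A + (0, 13.7) = (44.0, 13.7). Since GZ ⟂ ZE (tangency), |GE| = √(13.7² + 31.1²) = 34.0 regardless of where Z sits on A1. So E lies on both circle(M, 71.17) and circle(G, 34.0); the above-MA intersection is E = (54.2, 46.1). Z is the foot of the tangent from E: Z = (57.6, 15.2).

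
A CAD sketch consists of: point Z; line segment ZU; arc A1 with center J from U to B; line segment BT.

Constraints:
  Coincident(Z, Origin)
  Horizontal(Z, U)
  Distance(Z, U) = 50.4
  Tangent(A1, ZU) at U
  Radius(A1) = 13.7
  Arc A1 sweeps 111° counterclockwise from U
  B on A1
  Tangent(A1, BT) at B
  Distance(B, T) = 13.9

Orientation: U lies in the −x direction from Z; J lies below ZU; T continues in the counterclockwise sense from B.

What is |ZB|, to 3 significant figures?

65.9

Z is at the origin; Z and U share the same y with |ZU| = 50.4 and U on the −x side, so U = (-50.4, 0.00). A1 meets ZU tangentially, so JU is at right angles to ZU, so J = U + (0, -13.7) = (-50.4, -13.7). On A1, U sits at bearing 90° from J; a 111° counterclockwise sweep puts B at bearing 201°, so B = J + 13.7·(cos 201°, sin 201°) = (-63.2, -18.6). Then |ZB| = |B − Z| = 65.9.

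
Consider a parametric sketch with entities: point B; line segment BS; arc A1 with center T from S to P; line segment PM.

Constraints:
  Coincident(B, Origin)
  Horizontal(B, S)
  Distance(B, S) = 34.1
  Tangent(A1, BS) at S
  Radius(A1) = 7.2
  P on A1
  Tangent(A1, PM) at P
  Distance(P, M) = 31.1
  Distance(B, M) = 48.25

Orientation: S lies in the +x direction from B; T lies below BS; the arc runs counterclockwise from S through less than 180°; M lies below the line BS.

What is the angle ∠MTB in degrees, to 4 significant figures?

92.43°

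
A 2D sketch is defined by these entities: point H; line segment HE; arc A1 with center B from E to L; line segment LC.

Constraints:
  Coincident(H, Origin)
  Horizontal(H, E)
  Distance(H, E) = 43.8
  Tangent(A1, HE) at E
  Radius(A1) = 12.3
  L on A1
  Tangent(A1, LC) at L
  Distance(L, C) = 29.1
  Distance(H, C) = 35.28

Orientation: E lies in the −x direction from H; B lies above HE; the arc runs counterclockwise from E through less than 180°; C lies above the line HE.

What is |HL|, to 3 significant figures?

33.9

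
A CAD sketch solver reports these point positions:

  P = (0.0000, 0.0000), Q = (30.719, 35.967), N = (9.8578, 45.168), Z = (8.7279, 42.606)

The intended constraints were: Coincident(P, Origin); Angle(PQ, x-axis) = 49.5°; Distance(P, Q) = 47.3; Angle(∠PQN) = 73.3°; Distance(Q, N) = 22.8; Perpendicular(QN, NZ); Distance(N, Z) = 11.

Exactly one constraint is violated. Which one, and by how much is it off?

Distance(N, Z) = 11 — off by 8.20.

P = (0.00, 0.00) ✓; PQ at 49.50° ✓; |PQ| = 47.30 ✓; ∠PQN = 73.30° ✓; |QN| = 22.80 ✓; ∠(QN, NZ) = 90.00° ✓; |NZ| = 2.800 ✗.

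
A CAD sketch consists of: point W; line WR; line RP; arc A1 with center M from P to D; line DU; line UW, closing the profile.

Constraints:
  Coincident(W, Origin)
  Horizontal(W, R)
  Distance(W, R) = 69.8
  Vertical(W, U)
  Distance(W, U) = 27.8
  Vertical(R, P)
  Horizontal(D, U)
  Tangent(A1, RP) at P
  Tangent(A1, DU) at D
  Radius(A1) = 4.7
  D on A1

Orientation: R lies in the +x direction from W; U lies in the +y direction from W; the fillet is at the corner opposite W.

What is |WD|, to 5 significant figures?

70.787

W is at the origin; WR is horizontal with |WR| = 69.8 and R on the +x side, so R = (69.800, 0.0000). W and U share the same x with |WU| = 27.8 and U on the +y side, so U = (0.0000, 27.800). The virtual corner opposite W is at (69.800, 27.800). A1 meets RP tangentially, so MP is at right angles to RP and the tangent condition forces MD to be normal to DU, with radius 4.7, so the center M sits 4.7 in from both sides at M = (65.100, 23.100). That places the tangent points at P = (69.800, 23.100) on RP and D = (65.100, 27.800) on DU. Then |WD| = |D − W| = 70.787.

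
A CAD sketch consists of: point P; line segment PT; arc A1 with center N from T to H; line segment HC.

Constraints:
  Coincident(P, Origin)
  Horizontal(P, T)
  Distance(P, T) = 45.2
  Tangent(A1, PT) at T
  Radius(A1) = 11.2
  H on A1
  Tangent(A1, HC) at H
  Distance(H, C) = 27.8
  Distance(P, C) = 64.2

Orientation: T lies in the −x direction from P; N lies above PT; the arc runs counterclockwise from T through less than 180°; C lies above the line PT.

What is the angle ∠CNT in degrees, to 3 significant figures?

172°

Checks: P = (0.00, 0.00) ✓; P.y = 0.00, T.y = 0.00 ✓; |NH| = 11.20 ✓; ∠(NH, HC) = 90.00° ✓; |HC| = 27.80 ✓; |PC| = 64.20 ✓.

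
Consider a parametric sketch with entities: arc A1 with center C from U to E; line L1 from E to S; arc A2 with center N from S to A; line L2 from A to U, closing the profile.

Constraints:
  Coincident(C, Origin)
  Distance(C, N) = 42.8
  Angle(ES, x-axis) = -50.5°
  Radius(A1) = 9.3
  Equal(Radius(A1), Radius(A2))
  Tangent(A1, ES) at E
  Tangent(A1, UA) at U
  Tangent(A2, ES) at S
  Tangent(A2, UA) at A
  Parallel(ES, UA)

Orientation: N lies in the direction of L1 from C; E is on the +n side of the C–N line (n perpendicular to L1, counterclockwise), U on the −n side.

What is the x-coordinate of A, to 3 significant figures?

20.0

The slot axis is L1's direction at -50.5°, so u = (cos -50.5°, sin -50.5°) = (0.636, -0.772) and n = (−sin -50.5°, cos -50.5°) = (0.772, 0.636). C is at the origin and N lies 42.8 along u from C, so N = 42.8·u = (27.2, -33.0). Tangency of A1 to both parallel lines with radius 9.3 puts E and U at C ± 9.3·n: E = (7.18, 5.92), U = (-7.18, -5.92). Equal radii place S and A the same way about N: S = N + 9.3·n = (34.4, -27.1), A = N − 9.3·n = (20.0, -38.9). So A.x = 20.0.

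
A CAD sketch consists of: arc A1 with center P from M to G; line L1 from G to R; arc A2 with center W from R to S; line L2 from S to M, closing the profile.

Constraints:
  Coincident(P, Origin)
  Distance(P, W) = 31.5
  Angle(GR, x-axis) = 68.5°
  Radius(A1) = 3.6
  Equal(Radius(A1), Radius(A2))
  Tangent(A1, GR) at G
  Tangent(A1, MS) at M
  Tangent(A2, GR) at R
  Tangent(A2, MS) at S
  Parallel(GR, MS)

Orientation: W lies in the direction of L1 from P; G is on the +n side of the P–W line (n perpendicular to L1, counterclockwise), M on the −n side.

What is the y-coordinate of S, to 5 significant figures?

27.989

The slot axis is L1's direction at 68.5°, so u = (cos 68.5°, sin 68.5°) = (0.36650, 0.93042) and n = (−sin 68.5°, cos 68.5°) = (-0.93042, 0.36650). P is at the origin and W lies 31.5 along u from P, so W = 31.5·u = (11.545, 29.308). Tangency of A1 to both parallel lines with radius 3.6 puts G and M at P ± 3.6·n: G = (-3.3495, 1.3194), M = (3.3495, -1.3194). Equal radii place R and S the same way about W: R = W + 3.6·n = (8.1953, 30.628), S = W − 3.6·n = (14.894, 27.989). So S.y = 27.989.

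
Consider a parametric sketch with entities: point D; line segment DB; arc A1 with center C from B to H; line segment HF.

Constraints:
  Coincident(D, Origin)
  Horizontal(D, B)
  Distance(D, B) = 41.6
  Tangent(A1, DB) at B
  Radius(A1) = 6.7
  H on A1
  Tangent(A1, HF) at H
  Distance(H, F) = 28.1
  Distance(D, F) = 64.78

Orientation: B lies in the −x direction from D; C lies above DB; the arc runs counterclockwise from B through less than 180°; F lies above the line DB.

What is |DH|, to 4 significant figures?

38.59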